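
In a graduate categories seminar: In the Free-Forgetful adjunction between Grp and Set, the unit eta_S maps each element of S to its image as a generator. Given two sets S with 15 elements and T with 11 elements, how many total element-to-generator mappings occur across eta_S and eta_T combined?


The unit eta_X: X -> U(F(X)) of the Free-Forgetful adjunction
maps each element of X to a generator of F(X). For X = S + T (disjoint
union in Set), |S + T| = |S| + |T|.
Total mappings = 15 + 11 = 26.

26


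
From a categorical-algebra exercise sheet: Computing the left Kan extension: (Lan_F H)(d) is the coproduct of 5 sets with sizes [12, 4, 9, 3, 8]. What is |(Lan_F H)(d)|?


Pointwise, the left Kan extension (Lan_F H)(d) is the colimit, indexed
by the comma category (F downarrow d), of H composed with the
projection (F downarrow d) -> C. Here that colimit is given
as a coproduct (disjoint union) of sets, so its cardinality is the
sum of the sizes of the summands.
Coproduct of sets with sizes: 12 + 4 + 9 + 3 + 8
= 36

36


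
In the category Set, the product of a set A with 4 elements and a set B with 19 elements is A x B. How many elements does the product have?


In Set, the product A x B is the Cartesian product.
By the universal property, |A x B| = |A| * |B|.
|A x B| = 4 * 19 = 76

76


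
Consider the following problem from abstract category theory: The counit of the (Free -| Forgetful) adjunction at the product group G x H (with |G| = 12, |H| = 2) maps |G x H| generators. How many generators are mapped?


The counit epsilon_K: F(U(K)) -> K of the Free-Forgetful adjunction
maps |K| generators of F(U(K)) into K. For K = G x H (the product group),
|G x H| = |G| * |H|.
Total generators mapped = 12 * 2 = 24.

24


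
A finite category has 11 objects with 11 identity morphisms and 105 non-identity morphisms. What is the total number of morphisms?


Each object has an identity morphism, giving 11 identities.
Adding the 105 non-identity morphisms:
Total = 11 + 105 = 116

116


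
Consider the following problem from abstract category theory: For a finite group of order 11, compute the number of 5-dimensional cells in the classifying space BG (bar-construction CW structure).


In the bar-construction CW model of BG, the n-cells are indexed by
n-tuples [g_1|...|g_n] of non-identity elements of G (degenerate
simplices with some g_i = e do not contribute cells), so there are
(|G| - 1)^n n-cells.
For dim = 5 with |G| = 11:
cells = (11 - 1)^5 = 10^5 = 100000

100000


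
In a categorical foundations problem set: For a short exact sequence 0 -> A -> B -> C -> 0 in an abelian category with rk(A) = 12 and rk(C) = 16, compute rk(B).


For a short exact sequence 0 -> A -> B -> C -> 0,
rank is additive: rank(B) = rank(A) + rank(C).
rank(B) = 12 + 16 = 28

28


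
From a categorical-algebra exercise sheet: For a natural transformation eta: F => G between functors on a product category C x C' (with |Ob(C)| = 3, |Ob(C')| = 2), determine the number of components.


A natural transformation eta: F => G assigns one component morphism per
object of the domain category.
The domain is the product category C x C', so
|Ob(C x C')| = |Ob(C)| * |Ob(C')| = 3 * 2 = 6.
Therefore eta has 6 component morphisms.

6


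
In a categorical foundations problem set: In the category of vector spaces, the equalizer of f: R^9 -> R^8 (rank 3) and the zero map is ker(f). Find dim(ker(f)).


The equalizer of f and the zero map is ker(f).
By the rank-nullity theorem: dim(ker(f)) = dim(domain) - rank(f).
dim(ker(f)) = 9 - 3 = 6

6


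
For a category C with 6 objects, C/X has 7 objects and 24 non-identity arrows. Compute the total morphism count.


In the slice category C/X, objects are morphisms to X.
Identity morphisms: 7 (one per object of C/X).
Non-identity morphisms: 24.
Total = 7 + 24 = 31

31


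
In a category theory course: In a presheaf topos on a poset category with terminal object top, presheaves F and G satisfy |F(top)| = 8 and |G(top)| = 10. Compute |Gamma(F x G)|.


Global sections of a presheaf on a poset with terminal top satisfy
Gamma(H) ~ H(top). Presheaves admit pointwise products, so
(F x G)(top) = F(top) x G(top) (Cartesian product).
|Gamma(F x G)| = |F(top)| * |G(top)| = 8 * 10 = 80.

80


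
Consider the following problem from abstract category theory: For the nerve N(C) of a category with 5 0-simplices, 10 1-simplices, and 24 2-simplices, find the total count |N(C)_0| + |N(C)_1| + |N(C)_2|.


The 2-skeleton of the nerve N(C) consists of simplices in dimensions 0, 1, 2:
  |N(C)_0| = 5 (objects)
  |N(C)_1| = 10 (morphisms)
  |N(C)_2| = 24 (composable pairs)
Total = 5 + 10 + 24 = 39

39


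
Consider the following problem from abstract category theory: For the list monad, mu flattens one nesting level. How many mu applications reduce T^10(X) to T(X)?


Each application of mu: T^2 -> T removes one layer of nesting.
Starting at depth 10 (i.e., T^10(X)), we need to reach T(X).
Number of mu applications = 10 - 1 = 9

9


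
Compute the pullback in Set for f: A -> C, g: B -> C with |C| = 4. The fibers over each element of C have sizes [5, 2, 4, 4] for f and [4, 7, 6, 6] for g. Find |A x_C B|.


The pullback A x_C B consists of pairs (a, b) with f(a) = g(b).
For each element c in C, the fiber product has |f^-1(c)| * |g^-1(c)| elements.
Summing over C: 5 * 4 + 2 * 7 + 4 * 6 + 4 * 6
= 20 + 14 + 24 + 24 = 82

82


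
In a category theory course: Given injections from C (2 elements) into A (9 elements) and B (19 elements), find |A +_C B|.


The pushout A +_C B identifies the images of C in A and B.
|A +_C B| = |A| + |B| - |C| (for injections).
= 9 + 19 - 2 = 26

26


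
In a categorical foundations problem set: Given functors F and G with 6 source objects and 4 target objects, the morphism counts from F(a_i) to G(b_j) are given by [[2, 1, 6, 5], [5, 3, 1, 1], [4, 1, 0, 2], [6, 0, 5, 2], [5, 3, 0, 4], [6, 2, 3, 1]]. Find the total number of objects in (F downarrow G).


Objects of (F downarrow G) are triples (a, b, h: F(a)->G(b)).
The count equals the sum of all entries in the hom-matrix.
sum(row 0) = 14
sum(row 1) = 10
sum(row 2) = 7
sum(row 3) = 13
sum(row 4) = 12
sum(row 5) = 12
Grand total = 68

68


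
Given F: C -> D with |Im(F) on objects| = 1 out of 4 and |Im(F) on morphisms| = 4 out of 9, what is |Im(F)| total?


The image of F consists of distinct objects and distinct morphisms.
|Im(F)| on objects = 1
|Im(F)| on morphisms = 4
Total image cardinality = 1 + 4 = 5

5


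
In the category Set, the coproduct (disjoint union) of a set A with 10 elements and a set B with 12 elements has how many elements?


In Set, the coproduct A + B is the disjoint union.
|A + B| = |A| + |B| = 10 + 12 = 22

22


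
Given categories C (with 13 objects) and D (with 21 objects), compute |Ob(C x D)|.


The product category C x D has objects that are pairs (c, d).
Number of pairs = |Ob(C)| * |Ob(D)| = 13 * 21 = 273

273


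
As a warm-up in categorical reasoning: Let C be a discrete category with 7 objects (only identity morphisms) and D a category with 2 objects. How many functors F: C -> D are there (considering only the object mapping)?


A functor from a discrete category C to D is determined by
where each object maps. Each of the 7 objects of C can map
to any of the 2 objects of D independently.
Number of functors = 2^7 = 128

128


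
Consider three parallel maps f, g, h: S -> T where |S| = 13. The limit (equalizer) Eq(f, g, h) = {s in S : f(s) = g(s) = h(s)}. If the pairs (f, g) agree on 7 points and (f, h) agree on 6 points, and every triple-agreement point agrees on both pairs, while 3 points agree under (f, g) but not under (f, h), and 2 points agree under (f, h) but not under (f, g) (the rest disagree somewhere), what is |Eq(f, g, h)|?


Eq(f, g, h) is the triple-agreement set: points in S where all three
maps take the same value. Using inclusion-exclusion on the pairwise data:
Pair (f, g) agrees on 7 points; pair (f, h) on 6 points.
Points agreeing under (f, g) but not (f, h) = 3; under (f, h) but not (f, g) = 2.
Triple-agreement = agreement-in-(f, g) minus points that agree under (f, g) but not (f, h):
|Eq(f, g, h)| = 7 - 3 = 4
(cross-check via (f, h): 6 - 2 = 4.)

4


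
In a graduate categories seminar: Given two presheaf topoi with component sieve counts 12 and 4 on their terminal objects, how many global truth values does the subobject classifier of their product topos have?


In a product of presheaf topoi E_1 x E_2, the subobject classifier
is Omega = Omega_1 x Omega_2 (componentwise), so
|Omega(top)| = |Omega_1(top_1)| * |Omega_2(top_2)|.
= 12 * 4 = 48.

48


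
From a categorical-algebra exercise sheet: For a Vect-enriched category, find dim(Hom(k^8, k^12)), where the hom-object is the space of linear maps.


In Vect-enriched categories, Hom(k^n, k^m) is the space of m x n matrices.
dim(Hom(k^8, k^12)) = 12 * 8 = 96

96


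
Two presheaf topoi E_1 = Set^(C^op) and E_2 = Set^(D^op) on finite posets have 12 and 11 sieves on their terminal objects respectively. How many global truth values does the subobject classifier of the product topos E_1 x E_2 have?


In a product of presheaf topoi E_1 x E_2, the subobject classifier
is Omega = Omega_1 x Omega_2 (componentwise), so
|Omega(top)| = |Omega_1(top_1)| * |Omega_2(top_2)|.
= 12 * 11 = 132.

132


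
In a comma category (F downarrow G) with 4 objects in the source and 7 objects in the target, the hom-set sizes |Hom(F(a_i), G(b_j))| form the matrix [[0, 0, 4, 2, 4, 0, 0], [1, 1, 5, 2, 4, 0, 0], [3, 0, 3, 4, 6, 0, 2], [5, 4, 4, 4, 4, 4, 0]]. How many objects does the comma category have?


Objects of (F downarrow G) are triples (a, b, h: F(a)->G(b)).
The count equals the sum of all entries in the hom-matrix.
sum(row 0) = 10
sum(row 1) = 13
sum(row 2) = 18
sum(row 3) = 25
Grand total = 66

66


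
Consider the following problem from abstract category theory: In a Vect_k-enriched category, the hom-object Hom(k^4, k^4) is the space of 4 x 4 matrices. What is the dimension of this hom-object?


In Vect-enriched categories, Hom(k^n, k^m) is the space of m x n matrices.
dim(Hom(k^4, k^4)) = 4 * 4 = 16

16


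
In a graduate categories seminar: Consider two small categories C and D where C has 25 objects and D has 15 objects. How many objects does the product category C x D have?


The product category C x D has objects that are pairs (c, d).
Number of pairs = |Ob(C)| * |Ob(D)| = 25 * 15 = 375

375


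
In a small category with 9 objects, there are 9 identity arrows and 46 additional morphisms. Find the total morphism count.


Each object has an identity morphism, giving 9 identities.
Adding the 46 non-identity morphisms:
Total = 9 + 46 = 55

55


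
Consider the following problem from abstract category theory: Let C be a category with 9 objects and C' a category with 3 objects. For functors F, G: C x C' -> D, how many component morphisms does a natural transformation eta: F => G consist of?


A natural transformation eta: F => G assigns one component morphism per
object of the domain category.
The domain is the product category C x C', so
|Ob(C x C')| = |Ob(C)| * |Ob(C')| = 9 * 3 = 27.
Therefore eta has 27 component morphisms.

27


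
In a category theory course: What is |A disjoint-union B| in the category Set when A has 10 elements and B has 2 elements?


In Set, the coproduct A + B is the disjoint union.
|A + B| = |A| + |B| = 10 + 2 = 12

12


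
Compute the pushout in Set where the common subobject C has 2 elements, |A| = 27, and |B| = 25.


The pushout A +_C B identifies the images of C in A and B.
|A +_C B| = |A| + |B| - |C| (for injections).
= 27 + 25 - 2 = 50

50


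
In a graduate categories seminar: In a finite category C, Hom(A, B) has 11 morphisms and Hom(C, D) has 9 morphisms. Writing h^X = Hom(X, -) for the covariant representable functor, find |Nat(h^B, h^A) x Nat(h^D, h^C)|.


By the Yoneda lemma, Nat(h^B, h^A) is isomorphic to Hom(A, B),
so |Nat(h^B, h^A)| = |Hom(A, B)| and |Nat(h^D, h^C)| = |Hom(C, D)|.
|Hom(A, B)| = 11, |Hom(C, D)| = 9.
|Nat(h^B, h^A) x Nat(h^D, h^C)| = 11 * 9 = 99

99


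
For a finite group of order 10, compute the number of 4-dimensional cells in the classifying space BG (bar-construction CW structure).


In the bar-construction CW model of BG, the n-cells are indexed by
n-tuples [g_1|...|g_n] of non-identity elements of G (degenerate
simplices with some g_i = e do not contribute cells), so there are
(|G| - 1)^n n-cells.
For dim = 4 with |G| = 10:
cells = (10 - 1)^4 = 9^4 = 6561

6561


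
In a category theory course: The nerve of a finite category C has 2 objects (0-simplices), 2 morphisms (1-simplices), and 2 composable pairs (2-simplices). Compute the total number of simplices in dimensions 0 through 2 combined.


The 2-skeleton of the nerve N(C) consists of simplices in dimensions 0, 1, 2:
  |N(C)_0| = 2 (objects)
  |N(C)_1| = 2 (morphisms)
  |N(C)_2| = 2 (composable pairs)
Total = 2 + 2 + 2 = 6

6


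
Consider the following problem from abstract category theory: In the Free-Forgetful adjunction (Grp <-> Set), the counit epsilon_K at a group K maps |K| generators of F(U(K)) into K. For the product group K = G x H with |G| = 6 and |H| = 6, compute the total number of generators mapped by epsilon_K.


The counit epsilon_K: F(U(K)) -> K of the Free-Forgetful adjunction
maps |K| generators of F(U(K)) into K. For K = G x H (the product group),
|G x H| = |G| * |H|.
Total generators mapped = 6 * 6 = 36.

36


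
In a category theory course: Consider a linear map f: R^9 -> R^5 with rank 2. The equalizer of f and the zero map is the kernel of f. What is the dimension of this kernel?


The equalizer of f and the zero map is ker(f).
By the rank-nullity theorem: dim(ker(f)) = dim(domain) - rank(f).
dim(ker(f)) = 9 - 2 = 7

7


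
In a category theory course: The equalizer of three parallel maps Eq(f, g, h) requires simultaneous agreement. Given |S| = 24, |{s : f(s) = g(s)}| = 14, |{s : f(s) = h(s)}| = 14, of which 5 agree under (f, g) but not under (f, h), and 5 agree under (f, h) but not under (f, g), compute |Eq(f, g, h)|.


Eq(f, g, h) is the triple-agreement set: points in S where all three
maps take the same value. Using inclusion-exclusion on the pairwise data:
Pair (f, g) agrees on 14 points; pair (f, h) on 14 points.
Points agreeing under (f, g) but not (f, h) = 5; under (f, h) but not (f, g) = 5.
Triple-agreement = agreement-in-(f, g) minus points that agree under (f, g) but not (f, h):
|Eq(f, g, h)| = 14 - 5 = 9
(cross-check via (f, h): 14 - 5 = 9.)

9


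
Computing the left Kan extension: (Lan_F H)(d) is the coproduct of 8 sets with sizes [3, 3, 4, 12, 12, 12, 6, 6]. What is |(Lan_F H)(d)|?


Pointwise, the left Kan extension (Lan_F H)(d) is the colimit, indexed
by the comma category (F downarrow d), of H composed with the
projection (F downarrow d) -> C. Here that colimit is given
as a coproduct (disjoint union) of sets, so its cardinality is the
sum of the sizes of the summands.
Coproduct of sets with sizes: 3 + 3 + 4 + 12 + 12 + 12 + 6 + 6
= 58

58


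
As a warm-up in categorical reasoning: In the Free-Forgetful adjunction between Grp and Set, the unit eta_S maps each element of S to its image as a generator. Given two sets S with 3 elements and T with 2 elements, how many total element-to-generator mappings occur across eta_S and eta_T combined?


The unit eta_X: X -> U(F(X)) of the Free-Forgetful adjunction
maps each element of X to a generator of F(X). For X = S + T (disjoint
union in Set), |S + T| = |S| + |T|.
Total mappings = 3 + 2 = 5.

5


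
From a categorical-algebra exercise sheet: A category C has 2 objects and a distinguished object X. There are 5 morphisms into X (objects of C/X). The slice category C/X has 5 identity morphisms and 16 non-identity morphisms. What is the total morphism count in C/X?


In the slice category C/X, objects are morphisms to X.
Identity morphisms: 5 (one per object of C/X).
Non-identity morphisms: 16.
Total = 5 + 16 = 21

21


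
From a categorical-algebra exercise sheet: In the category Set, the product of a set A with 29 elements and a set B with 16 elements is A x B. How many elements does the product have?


In Set, the product A x B is the Cartesian product.
By the universal property, |A x B| = |A| * |B|.
|A x B| = 29 * 16 = 464

464


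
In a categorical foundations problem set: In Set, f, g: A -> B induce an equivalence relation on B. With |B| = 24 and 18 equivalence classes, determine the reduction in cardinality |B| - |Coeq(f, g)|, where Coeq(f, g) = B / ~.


The coequalizer Coeq(f, g) = B / ~ has one element per equivalence class.
|B| = 24, |Coeq(f, g)| = 18.
|B| - |Coeq(f, g)| = 24 - 18 = 6.

6


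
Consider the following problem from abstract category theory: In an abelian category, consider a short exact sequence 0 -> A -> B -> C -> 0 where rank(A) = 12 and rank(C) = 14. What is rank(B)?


For a short exact sequence 0 -> A -> B -> C -> 0,
rank is additive: rank(B) = rank(A) + rank(C).
rank(B) = 12 + 14 = 26

26


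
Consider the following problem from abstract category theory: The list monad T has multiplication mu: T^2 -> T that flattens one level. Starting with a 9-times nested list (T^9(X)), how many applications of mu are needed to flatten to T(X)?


Each application of mu: T^2 -> T removes one layer of nesting.
Starting at depth 9 (i.e., T^9(X)), we need to reach T(X).
Number of mu applications = 9 - 1 = 8

8


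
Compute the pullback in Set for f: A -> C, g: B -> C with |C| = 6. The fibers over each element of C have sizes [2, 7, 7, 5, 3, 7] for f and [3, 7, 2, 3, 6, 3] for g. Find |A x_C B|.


The pullback A x_C B consists of pairs (a, b) with f(a) = g(b).
For each element c in C, the fiber product has |f^-1(c)| * |g^-1(c)| elements.
Summing over C: 2 * 3 + 7 * 7 + 7 * 2 + 5 * 3 + 3 * 6 + 7 * 3
= 6 + 49 + 14 + 15 + 18 + 21 = 123

123


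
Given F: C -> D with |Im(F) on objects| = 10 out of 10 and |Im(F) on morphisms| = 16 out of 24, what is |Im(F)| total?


The image of F consists of distinct objects and distinct morphisms.
|Im(F)| on objects = 10
|Im(F)| on morphisms = 16
Total image cardinality = 10 + 16 = 26

26


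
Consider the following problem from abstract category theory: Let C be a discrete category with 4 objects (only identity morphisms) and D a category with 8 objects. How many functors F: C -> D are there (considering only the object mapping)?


A functor from a discrete category C to D is determined by
where each object maps. Each of the 4 objects of C can map
to any of the 8 objects of D independently.
Number of functors = 8^4 = 4096

4096


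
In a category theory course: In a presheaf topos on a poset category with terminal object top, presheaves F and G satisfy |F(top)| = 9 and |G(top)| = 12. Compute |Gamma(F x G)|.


Global sections of a presheaf on a poset with terminal top satisfy
Gamma(H) ~ H(top). Presheaves admit pointwise products, so
(F x G)(top) = F(top) x G(top) (Cartesian product).
|Gamma(F x G)| = |F(top)| * |G(top)| = 9 * 12 = 108.

108


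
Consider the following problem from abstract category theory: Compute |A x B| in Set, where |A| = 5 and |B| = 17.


In Set, the product A x B is the Cartesian product.
By the universal property, |A x B| = |A| * |B|.
|A x B| = 5 * 17 = 85

85


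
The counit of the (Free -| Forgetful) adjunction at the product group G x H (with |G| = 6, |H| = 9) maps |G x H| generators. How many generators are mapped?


The counit epsilon_K: F(U(K)) -> K of the Free-Forgetful adjunction
maps |K| generators of F(U(K)) into K. For K = G x H (the product group),
|G x H| = |G| * |H|.
Total generators mapped = 6 * 9 = 54.

54


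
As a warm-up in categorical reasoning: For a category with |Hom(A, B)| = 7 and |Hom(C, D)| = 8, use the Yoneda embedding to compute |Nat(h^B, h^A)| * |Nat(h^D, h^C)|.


By the Yoneda lemma, Nat(h^B, h^A) is isomorphic to Hom(A, B),
so |Nat(h^B, h^A)| = |Hom(A, B)| and |Nat(h^D, h^C)| = |Hom(C, D)|.
|Hom(A, B)| = 7, |Hom(C, D)| = 8.
|Nat(h^B, h^A) x Nat(h^D, h^C)| = 7 * 8 = 56

56


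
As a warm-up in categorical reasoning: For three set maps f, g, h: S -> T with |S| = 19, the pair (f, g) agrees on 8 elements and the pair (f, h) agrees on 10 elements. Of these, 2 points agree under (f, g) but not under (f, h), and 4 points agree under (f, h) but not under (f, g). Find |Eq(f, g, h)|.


Eq(f, g, h) is the triple-agreement set: points in S where all three
maps take the same value. Using inclusion-exclusion on the pairwise data:
Pair (f, g) agrees on 8 points; pair (f, h) on 10 points.
Points agreeing under (f, g) but not (f, h) = 2; under (f, h) but not (f, g) = 4.
Triple-agreement = agreement-in-(f, g) minus points that agree under (f, g) but not (f, h):
|Eq(f, g, h)| = 8 - 2 = 6
(cross-check via (f, h): 10 - 4 = 6.)

6


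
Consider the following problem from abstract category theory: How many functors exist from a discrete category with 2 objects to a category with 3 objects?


A functor from a discrete category C to D is determined by
where each object maps. Each of the 2 objects of C can map
to any of the 3 objects of D independently.
Number of functors = 3^2 = 9

9


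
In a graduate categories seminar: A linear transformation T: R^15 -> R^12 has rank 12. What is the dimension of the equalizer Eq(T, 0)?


The equalizer of f and the zero map is ker(f).
By the rank-nullity theorem: dim(ker(f)) = dim(domain) - rank(f).
dim(ker(f)) = 15 - 12 = 3

3


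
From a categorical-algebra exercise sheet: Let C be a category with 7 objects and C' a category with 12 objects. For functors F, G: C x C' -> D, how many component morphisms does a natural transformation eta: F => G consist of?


A natural transformation eta: F => G assigns one component morphism per
object of the domain category.
The domain is the product category C x C', so
|Ob(C x C')| = |Ob(C)| * |Ob(C')| = 7 * 12 = 84.
Therefore eta has 84 component morphisms.

84


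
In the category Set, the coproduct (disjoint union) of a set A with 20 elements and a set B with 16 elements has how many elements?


In Set, the coproduct A + B is the disjoint union.
|A + B| = |A| + |B| = 20 + 16 = 36

36


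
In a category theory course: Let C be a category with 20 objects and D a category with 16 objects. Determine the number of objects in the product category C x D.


The product category C x D has objects that are pairs (c, d).
Number of pairs = |Ob(C)| * |Ob(D)| = 20 * 16 = 320

320


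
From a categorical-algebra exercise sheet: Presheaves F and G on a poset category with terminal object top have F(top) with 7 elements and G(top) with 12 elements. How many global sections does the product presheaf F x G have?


Global sections of a presheaf on a poset with terminal top satisfy
Gamma(H) ~ H(top). Presheaves admit pointwise products, so
(F x G)(top) = F(top) x G(top) (Cartesian product).
|Gamma(F x G)| = |F(top)| * |G(top)| = 7 * 12 = 84.

84


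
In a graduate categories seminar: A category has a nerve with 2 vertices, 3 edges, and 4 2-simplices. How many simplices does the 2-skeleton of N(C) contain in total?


The 2-skeleton of the nerve N(C) consists of simplices in dimensions 0, 1, 2:
  |N(C)_0| = 2 (objects)
  |N(C)_1| = 3 (morphisms)
  |N(C)_2| = 4 (composable pairs)
Total = 2 + 3 + 4 = 9

9


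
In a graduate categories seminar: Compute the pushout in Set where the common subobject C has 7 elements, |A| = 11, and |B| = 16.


The pushout A +_C B identifies the images of C in A and B.
|A +_C B| = |A| + |B| - |C| (for injections).
= 11 + 16 - 7 = 20

20


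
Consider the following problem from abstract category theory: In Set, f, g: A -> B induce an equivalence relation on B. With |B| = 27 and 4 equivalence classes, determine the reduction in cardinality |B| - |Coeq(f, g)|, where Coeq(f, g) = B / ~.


The coequalizer Coeq(f, g) = B / ~ has one element per equivalence class.
|B| = 27, |Coeq(f, g)| = 4.
|B| - |Coeq(f, g)| = 27 - 4 = 23.

23


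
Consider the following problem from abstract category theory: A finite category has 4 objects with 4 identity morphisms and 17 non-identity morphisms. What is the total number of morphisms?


Each object has an identity morphism, giving 4 identities.
Adding the 17 non-identity morphisms:
Total = 4 + 17 = 21

21


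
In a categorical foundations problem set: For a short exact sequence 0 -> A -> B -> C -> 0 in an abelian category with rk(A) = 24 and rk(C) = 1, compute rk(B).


For a short exact sequence 0 -> A -> B -> C -> 0,
rank is additive: rank(B) = rank(A) + rank(C).
rank(B) = 24 + 1 = 25

25


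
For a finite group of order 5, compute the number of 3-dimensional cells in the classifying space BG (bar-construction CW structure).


In the bar-construction CW model of BG, the n-cells are indexed by
n-tuples [g_1|...|g_n] of non-identity elements of G (degenerate
simplices with some g_i = e do not contribute cells), so there are
(|G| - 1)^n n-cells.
For dim = 3 with |G| = 5:
cells = (5 - 1)^3 = 4^3 = 64

64


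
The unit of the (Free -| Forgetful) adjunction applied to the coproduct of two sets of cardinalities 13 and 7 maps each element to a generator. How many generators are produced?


The unit eta_X: X -> U(F(X)) of the Free-Forgetful adjunction
maps each element of X to a generator of F(X). For X = S + T (disjoint
union in Set), |S + T| = |S| + |T|.
Total mappings = 13 + 7 = 20.

20


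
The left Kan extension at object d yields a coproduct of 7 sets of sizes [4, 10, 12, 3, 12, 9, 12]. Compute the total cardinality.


Pointwise, the left Kan extension (Lan_F H)(d) is the colimit, indexed
by the comma category (F downarrow d), of H composed with the
projection (F downarrow d) -> C. Here that colimit is given
as a coproduct (disjoint union) of sets, so its cardinality is the
sum of the sizes of the summands.
Coproduct of sets with sizes: 4 + 10 + 12 + 3 + 12 + 9 + 12
= 62

62


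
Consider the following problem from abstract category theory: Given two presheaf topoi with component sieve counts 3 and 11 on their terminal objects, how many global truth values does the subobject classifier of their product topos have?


In a product of presheaf topoi E_1 x E_2, the subobject classifier
is Omega = Omega_1 x Omega_2 (componentwise), so
|Omega(top)| = |Omega_1(top_1)| * |Omega_2(top_2)|.
= 3 * 11 = 33.

33


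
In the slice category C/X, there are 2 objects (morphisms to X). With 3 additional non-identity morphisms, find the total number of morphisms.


In the slice category C/X, objects are morphisms to X.
Identity morphisms: 2 (one per object of C/X).
Non-identity morphisms: 3.
Total = 2 + 3 = 5

5


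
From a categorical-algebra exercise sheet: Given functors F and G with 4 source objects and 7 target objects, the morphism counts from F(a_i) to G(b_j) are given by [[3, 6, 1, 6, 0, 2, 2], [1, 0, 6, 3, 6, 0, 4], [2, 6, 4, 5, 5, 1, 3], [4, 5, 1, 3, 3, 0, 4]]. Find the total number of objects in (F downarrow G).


Objects of (F downarrow G) are triples (a, b, h: F(a)->G(b)).
The count equals the sum of all entries in the hom-matrix.
sum(row 0) = 20
sum(row 1) = 20
sum(row 2) = 26
sum(row 3) = 20
Grand total = 86

86


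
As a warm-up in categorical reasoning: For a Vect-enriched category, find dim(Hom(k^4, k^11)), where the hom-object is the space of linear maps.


In Vect-enriched categories, Hom(k^n, k^m) is the space of m x n matrices.
dim(Hom(k^4, k^11)) = 11 * 4 = 44

44


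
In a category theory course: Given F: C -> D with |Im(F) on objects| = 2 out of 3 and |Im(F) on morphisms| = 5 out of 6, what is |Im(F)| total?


The image of F consists of distinct objects and distinct morphisms.
|Im(F)| on objects = 2
|Im(F)| on morphisms = 5
Total image cardinality = 2 + 5 = 7

7


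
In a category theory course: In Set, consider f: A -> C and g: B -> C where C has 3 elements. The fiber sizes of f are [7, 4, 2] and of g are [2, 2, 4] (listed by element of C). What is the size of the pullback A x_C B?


The pullback A x_C B consists of pairs (a, b) with f(a) = g(b).
For each element c in C, the fiber product has |f^-1(c)| * |g^-1(c)| elements.
Summing over C: 7 * 2 + 4 * 2 + 2 * 4
= 14 + 8 + 8 = 30

30


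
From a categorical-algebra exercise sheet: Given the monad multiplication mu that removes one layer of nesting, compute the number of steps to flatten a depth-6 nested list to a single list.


Each application of mu: T^2 -> T removes one layer of nesting.
Starting at depth 6 (i.e., T^6(X)), we need to reach T(X).
Number of mu applications = 6 - 1 = 5

5


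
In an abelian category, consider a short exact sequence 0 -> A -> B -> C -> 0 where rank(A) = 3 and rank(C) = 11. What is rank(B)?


For a short exact sequence 0 -> A -> B -> C -> 0,
rank is additive: rank(B) = rank(A) + rank(C).
rank(B) = 3 + 11 = 14

14


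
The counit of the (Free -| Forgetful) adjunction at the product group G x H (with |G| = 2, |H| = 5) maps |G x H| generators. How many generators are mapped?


The counit epsilon_K: F(U(K)) -> K of the Free-Forgetful adjunction
maps |K| generators of F(U(K)) into K. For K = G x H (the product group),
|G x H| = |G| * |H|.
Total generators mapped = 2 * 5 = 10.

10


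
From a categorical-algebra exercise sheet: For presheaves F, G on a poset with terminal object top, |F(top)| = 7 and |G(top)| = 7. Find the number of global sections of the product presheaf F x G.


Global sections of a presheaf on a poset with terminal top satisfy
Gamma(H) ~ H(top). Presheaves admit pointwise products, so
(F x G)(top) = F(top) x G(top) (Cartesian product).
|Gamma(F x G)| = |F(top)| * |G(top)| = 7 * 7 = 49.

49


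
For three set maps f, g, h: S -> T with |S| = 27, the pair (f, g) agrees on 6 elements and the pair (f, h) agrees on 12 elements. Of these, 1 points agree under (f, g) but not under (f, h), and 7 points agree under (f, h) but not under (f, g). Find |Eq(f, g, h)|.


Eq(f, g, h) is the triple-agreement set: points in S where all three
maps take the same value. Using inclusion-exclusion on the pairwise data:
Pair (f, g) agrees on 6 points; pair (f, h) on 12 points.
Points agreeing under (f, g) but not (f, h) = 1; under (f, h) but not (f, g) = 7.
Triple-agreement = agreement-in-(f, g) minus points that agree under (f, g) but not (f, h):
|Eq(f, g, h)| = 6 - 1 = 5
(cross-check via (f, h): 12 - 7 = 5.)

5


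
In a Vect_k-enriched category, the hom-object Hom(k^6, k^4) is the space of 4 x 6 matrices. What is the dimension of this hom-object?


In Vect-enriched categories, Hom(k^n, k^m) is the space of m x n matrices.
dim(Hom(k^6, k^4)) = 4 * 6 = 24

24


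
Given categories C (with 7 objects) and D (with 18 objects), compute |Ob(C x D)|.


The product category C x D has objects that are pairs (c, d).
Number of pairs = |Ob(C)| * |Ob(D)| = 7 * 18 = 126

126


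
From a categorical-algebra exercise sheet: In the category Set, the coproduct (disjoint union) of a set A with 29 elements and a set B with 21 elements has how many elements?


In Set, the coproduct A + B is the disjoint union.
|A + B| = |A| + |B| = 29 + 21 = 50

50


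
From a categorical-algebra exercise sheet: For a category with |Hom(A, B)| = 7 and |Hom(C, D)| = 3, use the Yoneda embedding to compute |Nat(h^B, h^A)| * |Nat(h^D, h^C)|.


By the Yoneda lemma, Nat(h^B, h^A) is isomorphic to Hom(A, B),
so |Nat(h^B, h^A)| = |Hom(A, B)| and |Nat(h^D, h^C)| = |Hom(C, D)|.
|Hom(A, B)| = 7, |Hom(C, D)| = 3.
|Nat(h^B, h^A) x Nat(h^D, h^C)| = 7 * 3 = 21

21


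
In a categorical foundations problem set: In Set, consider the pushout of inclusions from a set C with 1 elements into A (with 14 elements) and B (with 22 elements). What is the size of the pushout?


The pushout A +_C B identifies the images of C in A and B.
|A +_C B| = |A| + |B| - |C| (for injections).
= 14 + 22 - 1 = 35

35


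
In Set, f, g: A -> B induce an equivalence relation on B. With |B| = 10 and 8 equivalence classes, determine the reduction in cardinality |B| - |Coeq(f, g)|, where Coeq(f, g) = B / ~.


The coequalizer Coeq(f, g) = B / ~ has one element per equivalence class.
|B| = 10, |Coeq(f, g)| = 8.
|B| - |Coeq(f, g)| = 10 - 8 = 2.

2


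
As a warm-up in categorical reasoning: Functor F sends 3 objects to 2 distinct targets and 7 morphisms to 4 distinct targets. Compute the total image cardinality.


The image of F consists of distinct objects and distinct morphisms.
|Im(F)| on objects = 2
|Im(F)| on morphisms = 4
Total image cardinality = 2 + 4 = 6

6


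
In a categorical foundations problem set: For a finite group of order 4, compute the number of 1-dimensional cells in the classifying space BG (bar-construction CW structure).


In the bar-construction CW model of BG, the n-cells are indexed by
n-tuples [g_1|...|g_n] of non-identity elements of G (degenerate
simplices with some g_i = e do not contribute cells), so there are
(|G| - 1)^n n-cells.
For dim = 1 with |G| = 4:
cells = (4 - 1)^1 = 3^1 = 3

3


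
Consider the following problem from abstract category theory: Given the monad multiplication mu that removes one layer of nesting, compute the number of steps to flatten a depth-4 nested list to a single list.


Each application of mu: T^2 -> T removes one layer of nesting.
Starting at depth 4 (i.e., T^4(X)), we need to reach T(X).
Number of mu applications = 4 - 1 = 3

3


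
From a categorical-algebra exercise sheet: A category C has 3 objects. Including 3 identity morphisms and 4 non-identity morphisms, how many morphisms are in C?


Each object has an identity morphism, giving 3 identities.
Adding the 4 non-identity morphisms:
Total = 3 + 4 = 7

7


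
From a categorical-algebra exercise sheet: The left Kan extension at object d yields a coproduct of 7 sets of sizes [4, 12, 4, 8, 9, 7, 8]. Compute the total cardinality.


Pointwise, the left Kan extension (Lan_F H)(d) is the colimit, indexed
by the comma category (F downarrow d), of H composed with the
projection (F downarrow d) -> C. Here that colimit is given
as a coproduct (disjoint union) of sets, so its cardinality is the
sum of the sizes of the summands.
Coproduct of sets with sizes: 4 + 12 + 4 + 8 + 9 + 7 + 8
= 52

52


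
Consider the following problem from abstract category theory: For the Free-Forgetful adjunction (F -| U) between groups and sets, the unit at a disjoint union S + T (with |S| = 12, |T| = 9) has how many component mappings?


The unit eta_X: X -> U(F(X)) of the Free-Forgetful adjunction
maps each element of X to a generator of F(X). For X = S + T (disjoint
union in Set), |S + T| = |S| + |T|.
Total mappings = 12 + 9 = 21.

21


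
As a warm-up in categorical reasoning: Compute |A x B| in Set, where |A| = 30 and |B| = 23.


In Set, the product A x B is the Cartesian product.
By the universal property, |A x B| = |A| * |B|.
|A x B| = 30 * 23 = 690

690


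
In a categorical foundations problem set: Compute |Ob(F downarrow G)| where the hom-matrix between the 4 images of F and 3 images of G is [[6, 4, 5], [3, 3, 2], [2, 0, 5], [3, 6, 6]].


Objects of (F downarrow G) are triples (a, b, h: F(a)->G(b)).
The count equals the sum of all entries in the hom-matrix.
sum(row 0) = 15
sum(row 1) = 8
sum(row 2) = 7
sum(row 3) = 15
Grand total = 45

45


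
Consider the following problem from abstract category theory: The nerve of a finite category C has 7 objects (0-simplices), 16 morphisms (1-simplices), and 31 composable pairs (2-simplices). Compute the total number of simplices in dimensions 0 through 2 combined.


The 2-skeleton of the nerve N(C) consists of simplices in dimensions 0, 1, 2:
  |N(C)_0| = 7 (objects)
  |N(C)_1| = 16 (morphisms)
  |N(C)_2| = 31 (composable pairs)
Total = 7 + 16 + 31 = 54

54


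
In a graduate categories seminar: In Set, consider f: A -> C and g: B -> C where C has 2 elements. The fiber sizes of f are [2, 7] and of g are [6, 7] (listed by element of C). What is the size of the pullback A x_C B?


The pullback A x_C B consists of pairs (a, b) with f(a) = g(b).
For each element c in C, the fiber product has |f^-1(c)| * |g^-1(c)| elements.
Summing over C: 2 * 6 + 7 * 7
= 12 + 49 = 61

61


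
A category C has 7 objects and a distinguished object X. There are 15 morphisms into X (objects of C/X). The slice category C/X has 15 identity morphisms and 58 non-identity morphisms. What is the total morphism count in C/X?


In the slice category C/X, objects are morphisms to X.
Identity morphisms: 15 (one per object of C/X).
Non-identity morphisms: 58.
Total = 15 + 58 = 73

73


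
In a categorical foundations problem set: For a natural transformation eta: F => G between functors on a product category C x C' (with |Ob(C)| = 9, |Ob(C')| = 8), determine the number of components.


A natural transformation eta: F => G assigns one component morphism per
object of the domain category.
The domain is the product category C x C', so
|Ob(C x C')| = |Ob(C)| * |Ob(C')| = 9 * 8 = 72.
Therefore eta has 72 component morphisms.

72


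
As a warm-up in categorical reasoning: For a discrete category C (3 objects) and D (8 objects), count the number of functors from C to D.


A functor from a discrete category C to D is determined by
where each object maps. Each of the 3 objects of C can map
to any of the 8 objects of D independently.
Number of functors = 8^3 = 512

512


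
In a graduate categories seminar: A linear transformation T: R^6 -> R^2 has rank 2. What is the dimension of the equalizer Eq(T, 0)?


The equalizer of f and the zero map is ker(f).
By the rank-nullity theorem: dim(ker(f)) = dim(domain) - rank(f).
dim(ker(f)) = 6 - 2 = 4

4


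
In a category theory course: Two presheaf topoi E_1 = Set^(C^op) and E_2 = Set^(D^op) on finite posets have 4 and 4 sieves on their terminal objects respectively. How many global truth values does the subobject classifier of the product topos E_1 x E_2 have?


In a product of presheaf topoi E_1 x E_2, the subobject classifier
is Omega = Omega_1 x Omega_2 (componentwise), so
|Omega(top)| = |Omega_1(top_1)| * |Omega_2(top_2)|.
= 4 * 4 = 16.

16


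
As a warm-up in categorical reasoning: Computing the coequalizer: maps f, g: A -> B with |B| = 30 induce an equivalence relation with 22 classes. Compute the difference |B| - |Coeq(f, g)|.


The coequalizer Coeq(f, g) = B / ~ has one element per equivalence class.
|B| = 30, |Coeq(f, g)| = 22.
|B| - |Coeq(f, g)| = 30 - 22 = 8.

8


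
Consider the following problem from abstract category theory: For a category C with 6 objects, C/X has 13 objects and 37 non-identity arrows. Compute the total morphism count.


In the slice category C/X, objects are morphisms to X.
Identity morphisms: 13 (one per object of C/X).
Non-identity morphisms: 37.
Total = 13 + 37 = 50

50


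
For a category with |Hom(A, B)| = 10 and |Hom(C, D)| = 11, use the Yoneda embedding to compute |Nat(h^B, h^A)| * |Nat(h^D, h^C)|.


By the Yoneda lemma, Nat(h^B, h^A) is isomorphic to Hom(A, B),
so |Nat(h^B, h^A)| = |Hom(A, B)| and |Nat(h^D, h^C)| = |Hom(C, D)|.
|Hom(A, B)| = 10, |Hom(C, D)| = 11.
|Nat(h^B, h^A) x Nat(h^D, h^C)| = 10 * 11 = 110

110


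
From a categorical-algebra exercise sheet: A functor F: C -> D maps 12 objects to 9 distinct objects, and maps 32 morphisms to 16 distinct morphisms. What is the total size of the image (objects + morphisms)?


The image of F consists of distinct objects and distinct morphisms.
|Im(F)| on objects = 9
|Im(F)| on morphisms = 16
Total image cardinality = 9 + 16 = 25

25


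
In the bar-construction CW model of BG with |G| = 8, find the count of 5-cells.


In the bar-construction CW model of BG, the n-cells are indexed by
n-tuples [g_1|...|g_n] of non-identity elements of G (degenerate
simplices with some g_i = e do not contribute cells), so there are
(|G| - 1)^n n-cells.
For dim = 5 with |G| = 8:
cells = (8 - 1)^5 = 7^5 = 16807

16807


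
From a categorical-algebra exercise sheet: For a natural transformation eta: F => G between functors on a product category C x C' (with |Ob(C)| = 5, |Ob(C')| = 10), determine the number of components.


A natural transformation eta: F => G assigns one component morphism per
object of the domain category.
The domain is the product category C x C', so
|Ob(C x C')| = |Ob(C)| * |Ob(C')| = 5 * 10 = 50.
Therefore eta has 50 component morphisms.

50
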